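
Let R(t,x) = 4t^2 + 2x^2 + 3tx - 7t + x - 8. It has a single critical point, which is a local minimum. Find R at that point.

-307/23

∂R/∂t = 8t + 3x - 7 = 0 and ∂R/∂x = 3t + 4x + 1 = 0, so (t, x) = (31/23, -29/23).
The Hessian has R_{tt} = 8, R_{xx} = 4, R_{tx} = 3, giving D = 23 > 0 with R_{tt} > 0, so the point is a local minimum.
R(31/23, -29/23) = -307/23.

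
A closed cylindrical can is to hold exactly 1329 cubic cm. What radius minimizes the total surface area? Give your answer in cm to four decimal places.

With radius r and height h, πr²h = 1329 so h = 1329/(πr²), and S(r) = 2πr² + 2πrh = 2πr² + 2·1329/r.
S'(r) = 4πr − 2·1329/r² = 0 ⇒ r³ = 1329/(2π), so r ≈ 5.9582 and h = 2r ≈ 11.9164.
S''(r) = 4π + 4·1329/r³ > 0, so this is the minimum; S ≈ 669.1619.

5.9582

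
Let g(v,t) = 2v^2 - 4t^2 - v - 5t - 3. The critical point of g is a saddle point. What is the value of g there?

∂g/∂v = 4v - 1 = 0 and ∂g/∂t = -8t - 5 = 0, so (v, t) = (1/4, -5/8).
The Hessian has g_{vv} = 4, g_{tt} = -8, g_{vt} = 0, giving D = -32 < 0, so the point is a saddle point.
g(1/4, -5/8) = -25/16.

-25/16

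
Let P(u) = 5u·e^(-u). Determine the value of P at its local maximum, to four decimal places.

1.8394

Differentiating with the product rule gives P'(u) = (-5u + 5)·e^(-u). Since e^(-u) > 0, the only critical point is u = 1.
P''(1) has the same sign as -5 < 0, so this is a local maximum.
P(1) = (5)·e^(-1) ≈ 1.8394.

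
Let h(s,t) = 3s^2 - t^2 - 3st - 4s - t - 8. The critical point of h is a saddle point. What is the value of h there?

∂h/∂s = 6s - 3t - 4 = 0 and ∂h/∂t = -3s - 2t - 1 = 0, so (s, t) = (5/21, -6/7).
The Hessian has h_{ss} = 6, h_{tt} = -2, h_{st} = -3, giving D = -21 < 0, so the point is a saddle point.
h(5/21, -6/7) = -169/21.

-169/21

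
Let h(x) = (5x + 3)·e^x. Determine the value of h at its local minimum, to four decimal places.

-1.0095

Differentiating with the product rule gives h'(x) = (5x + 8)·e^x. Since e^x > 0, the only critical point is x = -8/5.
h''(-8/5) has the same sign as 5 > 0, so this is a local minimum.
h(-8/5) = (-5)·e^(-8/5) ≈ -1.0095.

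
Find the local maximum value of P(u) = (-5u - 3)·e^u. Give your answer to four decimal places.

By the product rule, P'(u) = (-5u - 8)·e^u. Since e^u > 0, the only critical point is u = -8/5.
P''(-8/5) has the same sign as -5 < 0, so this is a local maximum.
P(-8/5) = (5)·e^(-8/5) ≈ 1.0095.

1.0095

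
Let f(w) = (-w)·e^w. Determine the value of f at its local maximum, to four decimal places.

f'(w) = (-1)·e^w + (-w)·1·e^w = (-w - 1)·e^w. Since e^w > 0, the only critical point is w = -1.
f''(-1) has the same sign as -1 < 0, so this is a local maximum.
f(-1) = (1)·e^(-1) ≈ 0.3679.

0.3679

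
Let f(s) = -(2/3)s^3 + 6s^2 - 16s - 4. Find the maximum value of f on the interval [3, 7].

-44/3

Differentiating, f'(s) = -2s^2 + 12s - 16; whose only zero in [3, 7] is s = 4.
Compare values at every candidate in [3, 7]: f(3) = -16,  f(4) = -44/3,  f(7) = -152/3.
So the maximum is f(4) = -44/3.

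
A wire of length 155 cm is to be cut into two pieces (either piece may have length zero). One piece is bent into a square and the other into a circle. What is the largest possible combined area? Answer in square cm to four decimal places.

1911.8488

Let x be the length used for the square. Square side x/4; circle radius (155−x)/(2π).
A(x) = (x/4)² + π·((155−x)/(2π))² = x²/16 + (155−x)²/(4π) for 0 ≤ x ≤ 155. A'(x) = x/8 − (155−x)/(2π) = 0 gives x = 4·155/(π+4) ≈ 86.8154.
A'' > 0, so the interior critical point is a minimum; the maximum is at an endpoint. A(0) = 1911.8488 and A(155) = 1501.5625, so the largest area is 1911.8488.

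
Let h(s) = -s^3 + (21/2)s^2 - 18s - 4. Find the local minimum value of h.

h'(s) = -3s^2 + 21s - 18. Setting h'(s) = 0 gives s ∈ {1, 6}.
Since h''(s) = -6s + 21, we get h''(1) = 15 > 0 ⇒ local minimum; h''(6) = -15 < 0 ⇒ local maximum.
The local minimum is h(1) = -25/2.

-25/2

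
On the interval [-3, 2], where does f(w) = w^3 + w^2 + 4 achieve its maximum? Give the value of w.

2

f'(w) = 3w^2 + 2w, which vanishes at w = -2/3 and w = 0.
Compare values at every candidate in [-3, 2]: f(-3) = -14, f(-2/3) = 112/27, f(0) = 4, f(2) = 16.
So the maximum is f(2) = 16.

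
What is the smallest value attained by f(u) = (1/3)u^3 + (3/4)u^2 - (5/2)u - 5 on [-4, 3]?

The derivative is u^2 + (3/2)u - 5/2, which vanishes at u = -5/2 and u = 1.
Candidates: f(-4) = -13/3,  f(-5/2) = 35/48,  f(1) = -77/12,  f(3) = 13/4.
Hence the absolute minimum is -77/12 at u = 1.

-77/12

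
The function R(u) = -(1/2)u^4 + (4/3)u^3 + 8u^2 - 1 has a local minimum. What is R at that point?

R'(u) = -2u^3 + 4u^2 + 16u. Setting R'(u) = 0 gives u ∈ {-2, 0, 4}.
Second-derivative test with R''(u) = -6u^2 + 8u + 16: R''(-2) = -24 < 0 ⇒ local maximum; R''(0) = 16 > 0 ⇒ local minimum; R''(4) = -48 < 0 ⇒ local maximum.
Thus R has its local minimum at u = 0, with value -1.

-1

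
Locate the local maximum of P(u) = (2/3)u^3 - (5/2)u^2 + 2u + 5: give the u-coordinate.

Critical points: P'(u) = 2u^2 - 5u + 2 vanishes at u = 1/2, 2.
P''(u) = 4u - 5. P''(1/2) = -3 < 0 ⇒ local maximum; P''(2) = 3 > 0 ⇒ local minimum.
Thus P has its local maximum at u = 1/2, with value 131/24.

1/2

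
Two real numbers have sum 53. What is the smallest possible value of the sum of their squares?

With a + b = 53, a^2 + b^2 = a^2 + (53 − a)^2.
The derivative 2a − 2(53 − a) = 4a − 106 vanishes at a = 53/2; second derivative 4 > 0, a minimum.
The minimum is 2·(53/2)^2 = 2809/2.

2809/2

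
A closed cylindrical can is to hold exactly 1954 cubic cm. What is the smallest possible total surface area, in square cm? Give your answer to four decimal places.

With radius r and height h, πr²h = 1954 so h = 1954/(πr²), and S(r) = 2πr² + 2πrh = 2πr² + 2·1954/r.
S'(r) = 4πr − 2·1954/r² = 0 ⇒ r³ = 1954/(2π), so r ≈ 6.7751 and h = 2r ≈ 13.5502.
S''(r) = 4π + 4·1954/r³ > 0, so this is the minimum; S ≈ 865.2287.

865.2287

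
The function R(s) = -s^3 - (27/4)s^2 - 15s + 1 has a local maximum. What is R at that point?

Critical points: R'(s) = -3s^2 - (27/2)s - 15 vanishes at s = -5/2, -2.
R''(s) = -6s - 27/2. R''(-5/2) = 3/2 > 0 ⇒ local minimum; R''(-2) = -3/2 < 0 ⇒ local maximum.
Thus R has its local maximum at s = -2, with value 12.

12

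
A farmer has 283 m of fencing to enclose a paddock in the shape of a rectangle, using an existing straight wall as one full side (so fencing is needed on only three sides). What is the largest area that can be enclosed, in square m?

80089/8

Let the sides perpendicular to the wall have length x and the parallel side y, so 2x + y = 283 and the area is A = xy = x(283 − 2x).
A'(x) = 283 − 4x = 0 gives x = 283/4, and A''(x) = −4 < 0 confirms a maximum.
Then y = 283 − 2·283/4 = 283/2 and A = 80089/8.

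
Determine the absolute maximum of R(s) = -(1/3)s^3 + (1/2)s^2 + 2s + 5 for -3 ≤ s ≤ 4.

25/2

R'(s) = -s^2 + s + 2, which vanishes at s = -1 and s = 2.
Evaluating at the critical points and endpoints: R(-3) = 25/2,  R(-1) = 23/6,  R(2) = 25/3,  R(4) = -1/3.
The maximum over the interval is 25/2, attained at s = -3.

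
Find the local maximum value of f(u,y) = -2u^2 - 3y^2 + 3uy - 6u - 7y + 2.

∂f/∂u = -4u + 3y - 6 = 0 and ∂f/∂y = 3u - 6y - 7 = 0, so (u, y) = (-19/5, -46/15).
The Hessian has f_{uu} = -4, f_{yy} = -6, f_{uy} = 3, giving D = 15 > 0 with f_{uu} < 0, so the point is a local maximum.
f(-19/5, -46/15) = 362/15.

362/15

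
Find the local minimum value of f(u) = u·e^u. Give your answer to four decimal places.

-0.3679

Differentiating with the product rule gives f'(u) = (u + 1)·e^u. Since e^u > 0, the only critical point is u = -1.
f''(-1) has the same sign as 1 > 0, so this is a local minimum.
f(-1) = (-1)·e^(-1) ≈ -0.3679.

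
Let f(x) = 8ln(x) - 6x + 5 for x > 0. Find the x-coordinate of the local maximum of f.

f'(x) = 8/x − 6 = 0 gives x = 4/3.
f''(x) = -8/x², which is negative for x > 0, so this is a local maximum.
f(4/3) = 8·ln(4/3) - 8 + 5 ≈ -0.6985.

4/3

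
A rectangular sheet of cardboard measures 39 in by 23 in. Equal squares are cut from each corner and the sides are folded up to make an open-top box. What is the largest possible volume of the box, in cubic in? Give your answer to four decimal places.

With cut size x, the volume is V(x) = x(39 − 2x)(23 − 2x) for 0 < x < 11.5.
V'(x) = 12x^2 − 248x + 897. Setting V'(x) = 0 gives x ≈ 4.6740 (the root in (0, 11.5)).
V''(x) = 24x − 248 is negative there, so this is the maximum; V ≈ 1892.0778.

1892.0778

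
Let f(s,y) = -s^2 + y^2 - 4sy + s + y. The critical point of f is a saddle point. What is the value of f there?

∂f/∂s = -2s - 4y + 1 = 0 and ∂f/∂y = -4s + 2y + 1 = 0, so (s, y) = (3/10, 1/10).
The Hessian has f_{ss} = -2, f_{yy} = 2, f_{sy} = -4, giving D = -20 < 0, so the point is a saddle point.
f(3/10, 1/10) = 1/5.

1/5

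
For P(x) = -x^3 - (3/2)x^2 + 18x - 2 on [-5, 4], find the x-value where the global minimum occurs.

-3

Differentiating, P'(x) = -3x^2 - 3x + 18; which vanishes at x = -3 and x = 2.
Compare values at every candidate in [-5, 4]: P(-5) = -9/2,  P(-3) = -85/2,  P(2) = 20,  P(4) = -18.
So the minimum is P(-3) = -85/2.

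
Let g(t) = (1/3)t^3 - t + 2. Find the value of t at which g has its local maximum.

g'(t) = t^2 - 1. Setting g'(t) = 0 gives t ∈ {-1, 1}.
g''(t) = 2t. g''(-1) = -2 < 0 ⇒ local maximum; g''(1) = 2 > 0 ⇒ local minimum.
Thus g has its local maximum at t = -1, with value 8/3.

-1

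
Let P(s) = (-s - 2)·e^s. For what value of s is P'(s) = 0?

By the product rule, P'(s) = (-s - 3)·e^s. Since e^s > 0, the only critical point is s = -3.
P''(-3) has the same sign as -1 < 0, so this is a local maximum.
P(-3) = (1)·e^(-3) ≈ 0.0498.

-3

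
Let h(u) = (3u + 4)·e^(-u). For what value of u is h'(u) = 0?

By the product rule, h'(u) = (-3u - 1)·e^(-u). Since e^(-u) > 0, the only critical point is u = -1/3.
h''(-1/3) has the same sign as -3 < 0, so this is a local maximum.
h(-1/3) = (3)·e^(1/3) ≈ 4.1868.

-1/3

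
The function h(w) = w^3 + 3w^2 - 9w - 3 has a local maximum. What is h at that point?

h'(w) = 3w^2 + 6w - 9. Setting h'(w) = 0 gives w ∈ {-3, 1}.
Since h''(w) = 6w + 6, we get h''(-3) = -12 < 0 ⇒ local maximum; h''(1) = 12 > 0 ⇒ local minimum.
So the local maximum value is h(-3) = 24.

24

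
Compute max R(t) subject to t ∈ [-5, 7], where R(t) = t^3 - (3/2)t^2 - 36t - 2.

131/2

The derivative is 3t^2 - 3t - 36, which vanishes at t = -3 and t = 4.
Candidates: R(-5) = 31/2,  R(-3) = 131/2,  R(4) = -106,  R(7) = 31/2.
So the maximum is R(-3) = 131/2.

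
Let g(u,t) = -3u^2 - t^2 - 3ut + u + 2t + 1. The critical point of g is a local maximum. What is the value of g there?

10/3

∂g/∂u = -6u - 3t + 1 = 0 and ∂g/∂t = -3u - 2t + 2 = 0, so (u, t) = (-4/3, 3).
The Hessian has g_{uu} = -6, g_{tt} = -2, g_{ut} = -3, giving D = 3 > 0 with g_{uu} < 0, so the point is a local maximum.
g(-4/3, 3) = 10/3.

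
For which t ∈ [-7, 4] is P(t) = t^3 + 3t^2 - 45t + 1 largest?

Differentiating, P'(t) = 3t^2 + 6t - 45; which vanishes at t = -5 and t = 3.
Candidates: P(-7) = 120,  P(-5) = 176,  P(3) = -80,  P(4) = -67.
The maximum over the interval is 176, attained at t = -5.

-5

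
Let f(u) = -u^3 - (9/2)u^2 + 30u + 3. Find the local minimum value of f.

-269/2

Critical points: f'(u) = -3u^2 - 9u + 30 vanishes at u = -5, 2.
Second-derivative test with f''(u) = -6u - 9: f''(-5) = 21 > 0 ⇒ local minimum; f''(2) = -21 < 0 ⇒ local maximum.
The local minimum is f(-5) = -269/2.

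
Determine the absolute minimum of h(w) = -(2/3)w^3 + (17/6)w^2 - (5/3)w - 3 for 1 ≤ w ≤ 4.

-7

h'(w) = -2w^2 + (17/3)w - 5/3, whose only zero in [1, 4] is w = 5/2.
Evaluating at the critical points and endpoints: h(1) = -5/2; h(5/2) = 1/8; h(4) = -7.
The minimum over the interval is -7, attained at w = 4.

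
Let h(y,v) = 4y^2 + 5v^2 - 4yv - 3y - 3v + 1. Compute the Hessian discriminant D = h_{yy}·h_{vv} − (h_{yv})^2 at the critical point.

∂h/∂y = 8y - 4v - 3 = 0 and ∂h/∂v = -4y + 10v - 3 = 0, so (y, v) = (21/32, 9/16).
The Hessian has h_{yy} = 8, h_{vv} = 10, h_{yv} = -4, giving D = 64 > 0 with h_{yy} > 0, so the point is a local minimum.
D = (8)·(10) − (-4)^2 = 64.

64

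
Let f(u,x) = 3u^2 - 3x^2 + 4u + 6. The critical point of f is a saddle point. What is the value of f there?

14/3

∂f/∂u = 6u + 4 = 0 and ∂f/∂x = -6x = 0, so (u, x) = (-2/3, 0).
The Hessian has f_{uu} = 6, f_{xx} = -6, f_{ux} = 0, giving D = -36 < 0, so the point is a saddle point.
f(-2/3, 0) = 14/3.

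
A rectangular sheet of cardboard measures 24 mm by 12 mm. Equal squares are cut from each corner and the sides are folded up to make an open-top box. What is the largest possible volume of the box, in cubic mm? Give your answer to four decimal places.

332.5538

With cut size x, the volume is V(x) = x(24 − 2x)(12 − 2x) for 0 < x < 6.
V'(x) = 12x^2 − 144x + 288. Setting V'(x) = 0 gives x ≈ 2.5359 (the root in (0, 6)).
V''(x) = 24x − 144 is negative there, so this is the maximum; V ≈ 332.5538.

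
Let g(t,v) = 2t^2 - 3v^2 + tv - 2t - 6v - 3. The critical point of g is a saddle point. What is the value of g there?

-27/25

∂g/∂t = 4t + v - 2 = 0 and ∂g/∂v = t - 6v - 6 = 0, so (t, v) = (18/25, -22/25).
The Hessian has g_{tt} = 4, g_{vv} = -6, g_{tv} = 1, giving D = -25 < 0, so the point is a saddle point.
g(18/25, -22/25) = -27/25.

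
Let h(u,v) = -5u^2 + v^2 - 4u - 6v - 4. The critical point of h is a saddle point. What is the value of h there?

∂h/∂u = -10u - 4 = 0 and ∂h/∂v = 2v - 6 = 0, so (u, v) = (-2/5, 3).
The Hessian has h_{uu} = -10, h_{vv} = 2, h_{uv} = 0, giving D = -20 < 0, so the point is a saddle point.
h(-2/5, 3) = -61/5.

-61/5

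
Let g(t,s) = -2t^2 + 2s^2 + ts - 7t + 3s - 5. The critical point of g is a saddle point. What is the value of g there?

∂g/∂t = -4t + s - 7 = 0 and ∂g/∂s = t + 4s + 3 = 0, so (t, s) = (-31/17, -5/17).
The Hessian has g_{tt} = -4, g_{ss} = 4, g_{ts} = 1, giving D = -17 < 0, so the point is a saddle point.
g(-31/17, -5/17) = 16/17.

16/17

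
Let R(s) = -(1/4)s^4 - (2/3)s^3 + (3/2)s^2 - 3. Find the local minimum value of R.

R'(s) = -s^3 - 2s^2 + 3s. Setting R'(s) = 0 gives s ∈ {-3, 0, 1}.
Since R''(s) = -3s^2 - 4s + 3, we get R''(-3) = -12 < 0 ⇒ local maximum; R''(0) = 3 > 0 ⇒ local minimum; R''(1) = -4 < 0 ⇒ local maximum.
Thus R has its local minimum at s = 0, with value -3.

-3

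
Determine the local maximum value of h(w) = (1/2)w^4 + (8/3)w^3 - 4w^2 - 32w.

104/3

Critical points: h'(w) = 2w^3 + 8w^2 - 8w - 32 vanishes at w = -4, -2, 2.
Second-derivative test with h''(w) = 6w^2 + 16w - 8: h''(-4) = 24 > 0 ⇒ local minimum; h''(-2) = -16 < 0 ⇒ local maximum; h''(2) = 48 > 0 ⇒ local minimum.
So the local maximum value is h(-2) = 104/3.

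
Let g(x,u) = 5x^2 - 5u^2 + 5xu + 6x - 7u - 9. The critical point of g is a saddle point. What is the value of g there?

∂g/∂x = 10x + 5u + 6 = 0 and ∂g/∂u = 5x - 10u - 7 = 0, so (x, u) = (-1/5, -4/5).
The Hessian has g_{xx} = 10, g_{uu} = -10, g_{xu} = 5, giving D = -125 < 0, so the point is a saddle point.
g(-1/5, -4/5) = -34/5.

-34/5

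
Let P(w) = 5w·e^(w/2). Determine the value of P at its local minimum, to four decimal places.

P'(w) = 5·e^(w/2) + (5w)·(1/2)·e^(w/2) = ((5/2)w + 5)·e^(w/2). Since e^(w/2) > 0, the only critical point is w = -2.
P''(-2) has the same sign as 5/2 > 0, so this is a local minimum.
P(-2) = (-10)·e^(-1) ≈ -3.6788.

-3.6788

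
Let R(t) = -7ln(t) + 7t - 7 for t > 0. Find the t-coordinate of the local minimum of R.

1

R'(t) = -7/t + 7 = 0 gives t = 1.
R''(t) = 7/t², which is positive for t > 0, so this is a local minimum.
R(1) = -7·ln(1) + 7 - 7 ≈ 0.0000.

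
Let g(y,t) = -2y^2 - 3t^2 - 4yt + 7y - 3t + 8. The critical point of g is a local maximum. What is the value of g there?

313/8

∂g/∂y = -4y - 4t + 7 = 0 and ∂g/∂t = -4y - 6t - 3 = 0, so (y, t) = (27/4, -5).
The Hessian has g_{yy} = -4, g_{tt} = -6, g_{yt} = -4, giving D = 8 > 0 with g_{yy} < 0, so the point is a local maximum.
g(27/4, -5) = 313/8.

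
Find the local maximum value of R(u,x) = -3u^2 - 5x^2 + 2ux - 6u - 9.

∂R/∂u = -6u + 2x - 6 = 0 and ∂R/∂x = 2u - 10x = 0, so (u, x) = (-15/14, -3/14).
The Hessian has R_{uu} = -6, R_{xx} = -10, R_{ux} = 2, giving D = 56 > 0 with R_{uu} < 0, so the point is a local maximum.
R(-15/14, -3/14) = -81/14.

-81/14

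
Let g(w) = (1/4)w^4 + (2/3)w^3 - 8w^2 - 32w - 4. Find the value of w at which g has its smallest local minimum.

4

g'(w) = w^3 + 2w^2 - 16w - 32 = 0 at w = -4, -2, 4.
g''(w) = 3w^2 + 4w - 16. g''(-4) = 16 > 0 ⇒ local minimum; g''(-2) = -12 < 0 ⇒ local maximum; g''(4) = 48 > 0 ⇒ local minimum.
Thus g has its smallest local minimum at w = 4, with value -460/3.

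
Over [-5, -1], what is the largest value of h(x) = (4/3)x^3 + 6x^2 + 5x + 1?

31/6

h'(x) = 4x^2 + 12x + 5, whose only zero in [-5, -1] is x = -5/2.
Candidates: h(-5) = -122/3,  h(-5/2) = 31/6,  h(-1) = 2/3.
The maximum over the interval is 31/6, attained at x = -5/2.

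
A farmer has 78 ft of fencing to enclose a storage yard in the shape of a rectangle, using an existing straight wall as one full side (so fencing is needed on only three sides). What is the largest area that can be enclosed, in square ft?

1521/2

Let the sides perpendicular to the wall have length x and the parallel side y, so 2x + y = 78 and the area is A = xy = x(78 − 2x).
A'(x) = 78 − 4x = 0 gives x = 39/2, and A''(x) = −4 < 0 confirms a maximum.
Then y = 78 − 2·39/2 = 39 and A = 1521/2.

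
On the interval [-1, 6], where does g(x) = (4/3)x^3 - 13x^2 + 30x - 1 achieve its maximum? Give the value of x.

3/2

Differentiating, g'(x) = 4x^2 - 26x + 30; which vanishes at x = 3/2 and x = 5.
Compare values at every candidate in [-1, 6]: g(-1) = -136/3, g(3/2) = 77/4, g(5) = -28/3, g(6) = -1.
So the maximum is g(3/2) = 77/4.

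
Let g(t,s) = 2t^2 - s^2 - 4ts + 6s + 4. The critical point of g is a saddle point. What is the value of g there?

∂g/∂t = 4t - 4s = 0 and ∂g/∂s = -4t - 2s + 6 = 0, so (t, s) = (1, 1).
The Hessian has g_{tt} = 4, g_{ss} = -2, g_{ts} = -4, giving D = -24 < 0, so the point is a saddle point.
g(1, 1) = 7.

7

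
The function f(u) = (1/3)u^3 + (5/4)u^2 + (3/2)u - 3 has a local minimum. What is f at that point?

-43/12

Critical points: f'(u) = u^2 + (5/2)u + 3/2 vanishes at u = -3/2, -1.
Second-derivative test with f''(u) = 2u + 5/2: f''(-3/2) = -1/2 < 0 ⇒ local maximum; f''(-1) = 1/2 > 0 ⇒ local minimum.
The local minimum is f(-1) = -43/12.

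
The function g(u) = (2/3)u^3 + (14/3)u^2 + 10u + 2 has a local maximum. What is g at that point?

-4

Critical points: g'(u) = 2u^2 + (28/3)u + 10 vanishes at u = -3, -5/3.
g''(u) = 4u + 28/3. g''(-3) = -8/3 < 0 ⇒ local maximum; g''(-5/3) = 8/3 > 0 ⇒ local minimum.
So the local maximum value is g(-3) = -4.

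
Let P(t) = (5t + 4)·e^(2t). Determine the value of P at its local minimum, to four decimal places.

By the product rule, P'(t) = (10t + 13)·e^(2t). Since e^(2t) > 0, the only critical point is t = -13/10.
P''(-13/10) has the same sign as 10 > 0, so this is a local minimum.
P(-13/10) = (-5/2)·e^(-13/5) ≈ -0.1857.

-0.1857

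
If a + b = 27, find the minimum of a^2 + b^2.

With a + b = 27, a^2 + b^2 = a^2 + (27 − a)^2.
The derivative 2a − 2(27 − a) = 4a − 54 vanishes at a = 27/2; second derivative 4 > 0, a minimum.
The minimum is 2·(27/2)^2 = 729/2.

729/2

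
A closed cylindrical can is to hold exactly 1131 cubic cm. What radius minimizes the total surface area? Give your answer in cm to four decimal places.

With radius r and height h, πr²h = 1131 so h = 1131/(πr²), and S(r) = 2πr² + 2πrh = 2πr² + 2·1131/r.
S'(r) = 4πr − 2·1131/r² = 0 ⇒ r³ = 1131/(2π), so r ≈ 5.6463 and h = 2r ≈ 11.2925.
S''(r) = 4π + 4·1131/r³ > 0, so this is the minimum; S ≈ 600.9287.

5.6463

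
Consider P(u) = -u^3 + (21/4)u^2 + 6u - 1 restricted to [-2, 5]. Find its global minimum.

The derivative is -3u^2 + (21/2)u + 6, which vanishes at u = -1/2 and u = 4.
Evaluating at the critical points and endpoints: P(-2) = 16; P(-1/2) = -41/16; P(4) = 43; P(5) = 141/4.
Hence the absolute minimum is -41/16 at u = -1/2.

-41/16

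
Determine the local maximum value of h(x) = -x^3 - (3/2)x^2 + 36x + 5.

h'(x) = -3x^2 - 3x + 36. Setting h'(x) = 0 gives x ∈ {-4, 3}.
h''(x) = -6x - 3. h''(-4) = 21 > 0 ⇒ local minimum; h''(3) = -21 < 0 ⇒ local maximum.
The local maximum is h(3) = 145/2.

145/2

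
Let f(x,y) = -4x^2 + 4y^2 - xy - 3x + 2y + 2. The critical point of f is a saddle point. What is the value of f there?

∂f/∂x = -8x - y - 3 = 0 and ∂f/∂y = -x + 8y + 2 = 0, so (x, y) = (-22/65, -19/65).
The Hessian has f_{xx} = -8, f_{yy} = 8, f_{xy} = -1, giving D = -65 < 0, so the point is a saddle point.
f(-22/65, -19/65) = 144/65.

144/65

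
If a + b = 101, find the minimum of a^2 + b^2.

With a + b = 101, a^2 + b^2 = a^2 + (101 − a)^2.
The derivative 2a − 2(101 − a) = 4a − 202 vanishes at a = 101/2; second derivative 4 > 0, a minimum.
The minimum is 2·(101/2)^2 = 10201/2.

10201/2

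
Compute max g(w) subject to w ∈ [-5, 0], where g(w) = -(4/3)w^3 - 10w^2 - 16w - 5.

g'(w) = -4w^2 - 20w - 16, which vanishes at w = -4 and w = -1.
Evaluating at the critical points and endpoints: g(-5) = -25/3, g(-4) = -47/3, g(-1) = 7/3, g(0) = -5.
So the maximum is g(-1) = 7/3.

7/3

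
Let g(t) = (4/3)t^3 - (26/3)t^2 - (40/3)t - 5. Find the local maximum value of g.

g'(t) = 4t^2 - (52/3)t - 40/3 = 0 at t = -2/3, 5.
Since g''(t) = 8t - 52/3, we get g''(-2/3) = -68/3 < 0 ⇒ local maximum; g''(5) = 68/3 > 0 ⇒ local minimum.
Thus g has its local maximum at t = -2/3, with value -29/81.

-29/81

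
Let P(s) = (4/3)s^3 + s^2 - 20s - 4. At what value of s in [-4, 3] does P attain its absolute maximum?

P'(s) = 4s^2 + 2s - 20, which vanishes at s = -5/2 and s = 2.
Evaluating at the critical points and endpoints: P(-4) = 20/3, P(-5/2) = 377/12, P(2) = -88/3, P(3) = -19.
The maximum over the interval is 377/12, attained at s = -5/2.

-5/2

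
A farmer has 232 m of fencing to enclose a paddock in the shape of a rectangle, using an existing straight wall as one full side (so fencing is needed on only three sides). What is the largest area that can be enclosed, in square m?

6728

Let the sides perpendicular to the wall have length x and the parallel side y, so 2x + y = 232 and the area is A = xy = x(232 − 2x).
A'(x) = 232 − 4x = 0 gives x = 58, and A''(x) = −4 < 0 confirms a maximum.
Then y = 232 − 2·58 = 116 and A = 6728.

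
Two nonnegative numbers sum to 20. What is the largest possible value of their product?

100

With x + y = 20, the product is P(x) = x(20 − x).
P'(x) = 20 − 2x = 0 gives x = 10; P'' = −2 < 0, so this is the maximum.
P = 10·10 = 100.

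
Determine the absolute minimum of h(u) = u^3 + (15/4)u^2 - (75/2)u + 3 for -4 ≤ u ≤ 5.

The derivative is 3u^2 + (15/2)u - 75/2, whose only zero in [-4, 5] is u = 5/2.
Compare values at every candidate in [-4, 5]: h(-4) = 149; h(5/2) = -827/16; h(5) = 137/4.
The minimum over the interval is -827/16, attained at u = 5/2.

-827/16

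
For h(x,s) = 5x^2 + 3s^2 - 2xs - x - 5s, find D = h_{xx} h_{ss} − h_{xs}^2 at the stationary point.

56

∂h/∂x = 10x - 2s - 1 = 0 and ∂h/∂s = -2x + 6s - 5 = 0, so (x, s) = (2/7, 13/14).
The Hessian has h_{xx} = 10, h_{ss} = 6, h_{xs} = -2, giving D = 56 > 0 with h_{xx} > 0, so the point is a local minimum.
D = (10)·(6) − (-2)^2 = 56.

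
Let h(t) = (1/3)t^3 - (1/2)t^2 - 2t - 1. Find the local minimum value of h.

h'(t) = t^2 - t - 2 = 0 at t = -1, 2.
Since h''(t) = 2t - 1, we get h''(-1) = -3 < 0 ⇒ local maximum; h''(2) = 3 > 0 ⇒ local minimum.
Thus h has its local minimum at t = 2, with value -13/3.

-13/3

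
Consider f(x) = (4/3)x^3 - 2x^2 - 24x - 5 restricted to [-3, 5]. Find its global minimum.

Differentiating, f'(x) = 4x^2 - 4x - 24; which vanishes at x = -2 and x = 3.
Evaluating at the critical points and endpoints: f(-3) = 13; f(-2) = 73/3; f(3) = -59; f(5) = -25/3.
So the minimum is f(3) = -59.

-59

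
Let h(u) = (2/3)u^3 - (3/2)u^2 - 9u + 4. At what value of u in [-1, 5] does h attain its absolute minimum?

Differentiating, h'(u) = 2u^2 - 3u - 9; whose only zero in [-1, 5] is u = 3.
Evaluating at the critical points and endpoints: h(-1) = 65/6, h(3) = -37/2, h(5) = 29/6.
Hence the absolute minimum is -37/2 at u = 3.

3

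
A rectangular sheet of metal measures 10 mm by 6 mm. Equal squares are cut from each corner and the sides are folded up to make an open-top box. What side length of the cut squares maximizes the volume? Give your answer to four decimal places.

1.2137

With cut size x, the volume is V(x) = x(10 − 2x)(6 − 2x) for 0 < x < 3.
V'(x) = 12x^2 − 64x + 60. Setting V'(x) = 0 gives x ≈ 1.2137 (the root in (0, 3)).
V''(x) = 24x − 64 is negative there, so this is the maximum; V ≈ 32.8353.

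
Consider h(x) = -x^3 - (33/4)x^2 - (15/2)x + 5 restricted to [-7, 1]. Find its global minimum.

-155/4

Differentiating, h'(x) = -3x^2 - (33/2)x - 15/2; which vanishes at x = -5 and x = -1/2.
Evaluating at the critical points and endpoints: h(-7) = -15/4,  h(-5) = -155/4,  h(-1/2) = 109/16,  h(1) = -47/4.
The minimum over the interval is -155/4, attained at x = -5.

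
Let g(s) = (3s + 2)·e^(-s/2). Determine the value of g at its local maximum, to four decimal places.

3.0805

By the product rule, g'(s) = (-(3/2)s + 2)·e^(-s/2). Since e^(-s/2) > 0, the only critical point is s = 4/3.
g''(4/3) has the same sign as -3/2 < 0, so this is a local maximum.
g(4/3) = (6)·e^(-2/3) ≈ 3.0805.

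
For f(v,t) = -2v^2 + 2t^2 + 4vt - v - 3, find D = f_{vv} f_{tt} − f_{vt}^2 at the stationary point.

-32

∂f/∂v = -4v + 4t - 1 = 0 and ∂f/∂t = 4v + 4t = 0, so (v, t) = (-1/8, 1/8).
The Hessian has f_{vv} = -4, f_{tt} = 4, f_{vt} = 4, giving D = -32 < 0, so the point is a saddle point.
D = (-4)·(4) − (4)^2 = -32.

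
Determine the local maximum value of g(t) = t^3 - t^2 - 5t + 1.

4

g'(t) = 3t^2 - 2t - 5. Setting g'(t) = 0 gives t ∈ {-1, 5/3}.
Second-derivative test with g''(t) = 6t - 2: g''(-1) = -8 < 0 ⇒ local maximum; g''(5/3) = 8 > 0 ⇒ local minimum.
Thus g has its local maximum at t = -1, with value 4.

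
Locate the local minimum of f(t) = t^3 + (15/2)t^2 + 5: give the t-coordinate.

f'(t) = 3t^2 + 15t. Setting f'(t) = 0 gives t ∈ {-5, 0}.
f''(t) = 6t + 15. f''(-5) = -15 < 0 ⇒ local maximum; f''(0) = 15 > 0 ⇒ local minimum.
So the local minimum value is f(0) = 5.

0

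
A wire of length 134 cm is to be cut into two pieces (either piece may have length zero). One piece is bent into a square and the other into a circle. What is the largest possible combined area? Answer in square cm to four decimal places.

Let x be the length used for the square. Square side x/4; circle radius (134−x)/(2π).
A(x) = (x/4)² + π·((134−x)/(2π))² = x²/16 + (134−x)²/(4π) for 0 ≤ x ≤ 134. A'(x) = x/8 − (134−x)/(2π) = 0 gives x = 4·134/(π+4) ≈ 75.0533.
A'' > 0, so the interior critical point is a minimum; the maximum is at an endpoint. A(0) = 1428.8931 and A(134) = 1122.2500, so the largest area is 1428.8931.

1428.8931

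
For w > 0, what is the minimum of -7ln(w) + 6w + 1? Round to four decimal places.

6.9209

h'(w) = -7/w + 6 = 0 gives w = 7/6.
h''(w) = 7/w², which is positive for w > 0, so this is a local minimum.
h(7/6) = -7·ln(7/6) + 7 + 1 ≈ 6.9209.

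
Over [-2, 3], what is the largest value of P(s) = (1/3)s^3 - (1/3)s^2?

P'(s) = s^2 - (2/3)s, which vanishes at s = 0 and s = 2/3.
Compare values at every candidate in [-2, 3]: P(-2) = -4; P(0) = 0; P(2/3) = -4/81; P(3) = 6.
So the maximum is P(3) = 6.

6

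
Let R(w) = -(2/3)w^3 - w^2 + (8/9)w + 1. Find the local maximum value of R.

R'(w) = -2w^2 - 2w + 8/9 = 0 at w = -4/3, 1/3.
Since R''(w) = -4w - 2, we get R''(-4/3) = 10/3 > 0 ⇒ local minimum; R''(1/3) = -10/3 < 0 ⇒ local maximum.
So the local maximum value is R(1/3) = 94/81.

94/81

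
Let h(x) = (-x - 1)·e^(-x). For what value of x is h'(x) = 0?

0

Differentiating with the product rule gives h'(x) = (x)·e^(-x). Since e^(-x) > 0, the only critical point is x = 0.
h''(0) has the same sign as 1 > 0, so this is a local minimum.
h(0) = (-1)·e^(0) ≈ -1.0000.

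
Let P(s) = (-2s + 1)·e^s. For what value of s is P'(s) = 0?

By the product rule, P'(s) = (-2s - 1)·e^s. Since e^s > 0, the only critical point is s = -1/2.
P''(-1/2) has the same sign as -2 < 0, so this is a local maximum.
P(-1/2) = (2)·e^(-1/2) ≈ 1.2131.

-1/2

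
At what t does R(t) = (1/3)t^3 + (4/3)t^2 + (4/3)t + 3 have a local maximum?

R'(t) = t^2 + (8/3)t + 4/3. Setting R'(t) = 0 gives t ∈ {-2, -2/3}.
Second-derivative test with R''(t) = 2t + 8/3: R''(-2) = -4/3 < 0 ⇒ local maximum; R''(-2/3) = 4/3 > 0 ⇒ local minimum.
Thus R has its local maximum at t = -2, with value 3.

-2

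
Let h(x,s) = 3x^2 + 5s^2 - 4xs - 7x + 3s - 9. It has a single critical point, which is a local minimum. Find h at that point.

-146/11

∂h/∂x = 6x - 4s - 7 = 0 and ∂h/∂s = -4x + 10s + 3 = 0, so (x, s) = (29/22, 5/22).
The Hessian has h_{xx} = 6, h_{ss} = 10, h_{xs} = -4, giving D = 44 > 0 with h_{xx} > 0, so the point is a local minimum.
h(29/22, 5/22) = -146/11.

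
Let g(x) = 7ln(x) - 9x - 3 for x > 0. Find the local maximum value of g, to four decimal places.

g'(x) = 7/x − 9 = 0 gives x = 7/9.
g''(x) = -7/x², which is negative for x > 0, so this is a local maximum.
g(7/9) = 7·ln(7/9) - 7 - 3 ≈ -11.7592.

-11.7592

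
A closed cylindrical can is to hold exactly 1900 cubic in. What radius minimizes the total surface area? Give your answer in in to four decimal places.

With radius r and height h, πr²h = 1900 so h = 1900/(πr²), and S(r) = 2πr² + 2πrh = 2πr² + 2·1900/r.
S'(r) = 4πr − 2·1900/r² = 0 ⇒ r³ = 1900/(2π), so r ≈ 6.7121 and h = 2r ≈ 13.4242.
S''(r) = 4π + 4·1900/r³ > 0, so this is the minimum; S ≈ 849.2136.

6.7121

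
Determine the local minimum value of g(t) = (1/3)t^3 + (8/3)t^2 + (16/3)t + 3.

-13/81

Critical points: g'(t) = t^2 + (16/3)t + 16/3 vanishes at t = -4, -4/3.
Since g''(t) = 2t + 16/3, we get g''(-4) = -8/3 < 0 ⇒ local maximum; g''(-4/3) = 8/3 > 0 ⇒ local minimum.
The local minimum is g(-4/3) = -13/81.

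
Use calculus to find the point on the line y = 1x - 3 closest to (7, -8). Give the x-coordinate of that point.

1

Minimize D(x)^2 = (x - 7)^2 + (x + 5)^2.
d/dx[D^2] = 2(x - 7) + 2·1·(x + 5) = 0 ⇒ x = 1.
Then y = -2 and the distance is √(72) ≈ 8.4853.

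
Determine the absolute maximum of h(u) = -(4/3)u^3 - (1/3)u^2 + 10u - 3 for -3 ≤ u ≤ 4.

Differentiating, h'(u) = -4u^2 - (2/3)u + 10; which vanishes at u = -5/3 and u = 3/2.
Candidates: h(-3) = 0,  h(-5/3) = -1168/81,  h(3/2) = 27/4,  h(4) = -161/3.
So the maximum is h(3/2) = 27/4.

27/4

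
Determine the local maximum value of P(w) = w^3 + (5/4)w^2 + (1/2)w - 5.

Critical points: P'(w) = 3w^2 + (5/2)w + 1/2 vanishes at w = -1/2, -1/3.
P''(w) = 6w + 5/2. P''(-1/2) = -1/2 < 0 ⇒ local maximum; P''(-1/3) = 1/2 > 0 ⇒ local minimum.
So the local maximum value is P(-1/2) = -81/16.

-81/16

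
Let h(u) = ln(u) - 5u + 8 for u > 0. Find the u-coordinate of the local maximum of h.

1/5

h'(u) = 1/u − 5 = 0 gives u = 1/5.
h''(u) = -1/u², which is negative for u > 0, so this is a local maximum.
h(1/5) = 1·ln(1/5) - 1 + 8 ≈ 5.3906.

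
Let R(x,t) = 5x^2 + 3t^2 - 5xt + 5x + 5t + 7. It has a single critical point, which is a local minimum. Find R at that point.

-16/7

∂R/∂x = 10x - 5t + 5 = 0 and ∂R/∂t = -5x + 6t + 5 = 0, so (x, t) = (-11/7, -15/7).
The Hessian has R_{xx} = 10, R_{tt} = 6, R_{xt} = -5, giving D = 35 > 0 with R_{xx} > 0, so the point is a local minimum.
R(-11/7, -15/7) = -16/7.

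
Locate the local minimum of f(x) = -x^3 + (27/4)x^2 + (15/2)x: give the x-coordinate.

-1/2

Critical points: f'(x) = -3x^2 + (27/2)x + 15/2 vanishes at x = -1/2, 5.
f''(x) = -6x + 27/2. f''(-1/2) = 33/2 > 0 ⇒ local minimum; f''(5) = -33/2 < 0 ⇒ local maximum.
Thus f has its local minimum at x = -1/2, with value -31/16.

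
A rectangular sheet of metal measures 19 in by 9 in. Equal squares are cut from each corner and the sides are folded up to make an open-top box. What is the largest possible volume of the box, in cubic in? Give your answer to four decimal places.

With cut size x, the volume is V(x) = x(19 − 2x)(9 − 2x) for 0 < x < 4.5.
V'(x) = 12x^2 − 112x + 171. Setting V'(x) = 0 gives x ≈ 1.9230 (the root in (0, 4.5)).
V''(x) = 24x − 112 is negative there, so this is the maximum; V ≈ 150.1934.

150.1934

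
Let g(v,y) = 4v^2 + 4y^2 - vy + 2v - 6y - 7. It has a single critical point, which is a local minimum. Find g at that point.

∂g/∂v = 8v - y + 2 = 0 and ∂g/∂y = -v + 8y - 6 = 0, so (v, y) = (-10/63, 46/63).
The Hessian has g_{vv} = 8, g_{yy} = 8, g_{vy} = -1, giving D = 63 > 0 with g_{vv} > 0, so the point is a local minimum.
g(-10/63, 46/63) = -589/63.

-589/63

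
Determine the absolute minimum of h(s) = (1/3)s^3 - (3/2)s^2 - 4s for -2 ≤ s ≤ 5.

-56/3

h'(s) = s^2 - 3s - 4, which vanishes at s = -1 and s = 4.
Evaluating at the critical points and endpoints: h(-2) = -2/3, h(-1) = 13/6, h(4) = -56/3, h(5) = -95/6.
Hence the absolute minimum is -56/3 at s = 4.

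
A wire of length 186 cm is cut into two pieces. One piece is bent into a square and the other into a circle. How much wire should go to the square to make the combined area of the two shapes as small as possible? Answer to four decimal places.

104.1784

Let x be the length used for the square. Square side x/4; circle radius (186−x)/(2π).
A(x) = (x/4)² + π·((186−x)/(2π))² = x²/16 + (186−x)²/(4π) for 0 ≤ x ≤ 186. A'(x) = x/8 − (186−x)/(2π) = 0 gives x = 4·186/(π+4) ≈ 104.1784.
A'' = 1/8 + 1/(2π) > 0, so this gives the minimum combined area; x ≈ 104.1784 cm to the square.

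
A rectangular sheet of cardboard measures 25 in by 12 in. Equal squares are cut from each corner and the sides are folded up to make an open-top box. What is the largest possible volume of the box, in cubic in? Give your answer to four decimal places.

350.1428

With cut size x, the volume is V(x) = x(25 − 2x)(12 − 2x) for 0 < x < 6.
V'(x) = 12x^2 − 148x + 300. Setting V'(x) = 0 gives x ≈ 2.5573 (the root in (0, 6)).
V''(x) = 24x − 148 is negative there, so this is the maximum; V ≈ 350.1428.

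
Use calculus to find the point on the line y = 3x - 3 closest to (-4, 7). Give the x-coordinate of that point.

Minimize D(x)^2 = (x + 4)^2 + (3x - 10)^2.
d/dx[D^2] = 2(x + 4) + 2·3·(3x - 10) = 0 ⇒ x = 13/5.
Then y = 24/5 and the distance is √(242/5) ≈ 6.9570.

13/5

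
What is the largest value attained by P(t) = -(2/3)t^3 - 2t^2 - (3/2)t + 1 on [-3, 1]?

Differentiating, P'(t) = -2t^2 - 4t - 3/2; which vanishes at t = -3/2 and t = -1/2.
Candidates: P(-3) = 11/2; P(-3/2) = 1; P(-1/2) = 4/3; P(1) = -19/6.
Hence the absolute maximum is 11/2 at t = -3.

11/2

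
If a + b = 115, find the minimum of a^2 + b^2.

With a + b = 115, a^2 + b^2 = a^2 + (115 − a)^2.
The derivative 2a − 2(115 − a) = 4a − 230 vanishes at a = 115/2; second derivative 4 > 0, a minimum.
The minimum is 2·(115/2)^2 = 13225/2.

13225/2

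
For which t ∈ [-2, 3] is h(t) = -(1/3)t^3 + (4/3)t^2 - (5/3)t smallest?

The derivative is -t^2 + (8/3)t - 5/3, which vanishes at t = 1 and t = 5/3.
Evaluating at the critical points and endpoints: h(-2) = 34/3,  h(1) = -2/3,  h(5/3) = -50/81,  h(3) = -2.
The minimum over the interval is -2, attained at t = 3.

3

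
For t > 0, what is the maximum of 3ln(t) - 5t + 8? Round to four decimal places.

g'(t) = 3/t − 5 = 0 gives t = 3/5.
g''(t) = -3/t², which is negative for t > 0, so this is a local maximum.
g(3/5) = 3·ln(3/5) - 3 + 8 ≈ 3.4675.

3.4675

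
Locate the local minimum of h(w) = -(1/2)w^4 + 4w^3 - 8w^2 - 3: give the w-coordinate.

2

h'(w) = -2w^3 + 12w^2 - 16w = 0 at w = 0, 2, 4.
Second-derivative test with h''(w) = -6w^2 + 24w - 16: h''(0) = -16 < 0 ⇒ local maximum; h''(2) = 8 > 0 ⇒ local minimum; h''(4) = -16 < 0 ⇒ local maximum.
So the local minimum value is h(2) = -11.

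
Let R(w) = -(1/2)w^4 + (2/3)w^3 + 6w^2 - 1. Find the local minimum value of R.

-1

R'(w) = -2w^3 + 2w^2 + 12w = 0 at w = -2, 0, 3.
Since R''(w) = -6w^2 + 4w + 12, we get R''(-2) = -20 < 0 ⇒ local maximum; R''(0) = 12 > 0 ⇒ local minimum; R''(3) = -30 < 0 ⇒ local maximum.
Thus R has its local minimum at w = 0, with value -1.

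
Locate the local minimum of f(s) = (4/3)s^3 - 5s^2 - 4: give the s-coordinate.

f'(s) = 4s^2 - 10s. Setting f'(s) = 0 gives s ∈ {0, 5/2}.
Since f''(s) = 8s - 10, we get f''(0) = -10 < 0 ⇒ local maximum; f''(5/2) = 10 > 0 ⇒ local minimum.
So the local minimum value is f(5/2) = -173/12.

5/2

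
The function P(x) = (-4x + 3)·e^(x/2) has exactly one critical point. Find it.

By the product rule, P'(x) = (-2x - 5/2)·e^(x/2). Since e^(x/2) > 0, the only critical point is x = -5/4.
P''(-5/4) has the same sign as -2 < 0, so this is a local maximum.
P(-5/4) = (8)·e^(-5/8) ≈ 4.2821.

-5/4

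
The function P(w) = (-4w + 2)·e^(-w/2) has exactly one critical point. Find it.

5/2

Differentiating with the product rule gives P'(w) = (2w - 5)·e^(-w/2). Since e^(-w/2) > 0, the only critical point is w = 5/2.
P''(5/2) has the same sign as 2 > 0, so this is a local minimum.
P(5/2) = (-8)·e^(-5/4) ≈ -2.2920.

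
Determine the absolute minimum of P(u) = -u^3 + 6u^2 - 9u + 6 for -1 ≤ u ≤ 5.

P'(u) = -3u^2 + 12u - 9, which vanishes at u = 1 and u = 3.
Evaluating at the critical points and endpoints: P(-1) = 22; P(1) = 2; P(3) = 6; P(5) = -14.
The minimum over the interval is -14, attained at u = 5.

-14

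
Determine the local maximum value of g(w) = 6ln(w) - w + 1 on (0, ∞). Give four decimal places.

5.7506

g'(w) = 6/w − 1 = 0 gives w = 6.
g''(w) = -6/w², which is negative for w > 0, so this is a local maximum.
g(6) = 6·ln(6) - 6 + 1 ≈ 5.7506.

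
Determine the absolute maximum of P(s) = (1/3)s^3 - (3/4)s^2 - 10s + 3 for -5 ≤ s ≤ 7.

869/48

The derivative is s^2 - (3/2)s - 10, which vanishes at s = -5/2 and s = 4.
Compare values at every candidate in [-5, 7]: P(-5) = -89/12; P(-5/2) = 869/48; P(4) = -83/3; P(7) = 127/12.
So the maximum is P(-5/2) = 869/48.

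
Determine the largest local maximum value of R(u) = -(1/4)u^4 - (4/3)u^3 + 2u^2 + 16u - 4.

Critical points: R'(u) = -u^3 - 4u^2 + 4u + 16 vanishes at u = -4, -2, 2.
Second-derivative test with R''(u) = -3u^2 - 8u + 4: R''(-4) = -12 < 0 ⇒ local maximum; R''(-2) = 8 > 0 ⇒ local minimum; R''(2) = -24 < 0 ⇒ local maximum.
So the largest local maximum value is R(2) = 64/3.

64/3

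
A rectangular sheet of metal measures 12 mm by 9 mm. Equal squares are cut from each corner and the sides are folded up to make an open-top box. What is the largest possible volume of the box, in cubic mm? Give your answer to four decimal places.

With cut size x, the volume is V(x) = x(12 − 2x)(9 − 2x) for 0 < x < 4.5.
V'(x) = 12x^2 − 84x + 108. Setting V'(x) = 0 gives x ≈ 1.6972 (the root in (0, 4.5)).
V''(x) = 24x − 84 is negative there, so this is the maximum; V ≈ 81.8722.

81.8722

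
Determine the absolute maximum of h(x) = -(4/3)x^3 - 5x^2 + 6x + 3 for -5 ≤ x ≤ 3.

h'(x) = -4x^2 - 10x + 6, which vanishes at x = -3 and x = 1/2.
Candidates: h(-5) = 44/3,  h(-3) = -24,  h(1/2) = 55/12,  h(3) = -60.
So the maximum is h(-5) = 44/3.

44/3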